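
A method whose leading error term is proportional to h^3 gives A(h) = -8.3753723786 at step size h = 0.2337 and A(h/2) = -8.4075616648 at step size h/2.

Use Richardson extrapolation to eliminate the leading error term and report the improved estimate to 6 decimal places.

-8.412160

r = 3: numerator weight 8, denominator 7.
8·(-8.4075616648) − (-8.3753723786) = -58.8851209398
Denominator 8 − 1 = 7.
So the Richardson estimate is -8.4121601343.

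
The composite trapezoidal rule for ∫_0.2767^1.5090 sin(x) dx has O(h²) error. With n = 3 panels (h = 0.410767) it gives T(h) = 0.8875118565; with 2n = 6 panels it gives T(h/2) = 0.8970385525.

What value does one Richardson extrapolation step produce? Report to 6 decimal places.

0.900214

Method order is 2; weight 2^2 = 4.
Numerator 4 × A(h/2) − A(h) = 4 × 0.8970385525 − 0.8875118565 = 2.7006423535
R = 2.7006423535/3 = 0.9002141178
Shift from A(h/2): +0.0031755653.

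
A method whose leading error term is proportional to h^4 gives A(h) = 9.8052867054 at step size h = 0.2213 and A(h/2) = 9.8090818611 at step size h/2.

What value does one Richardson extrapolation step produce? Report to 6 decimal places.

With r = 4 the leading error scales as h^4, so the weight is 2^4 = 16.
16×9.8090818611 = 156.9453097776; 156.9453097776 − 9.8052867054 = 147.1400230722
Extrapolated: 147.1400230722 / 15 = 9.8093348715
Shift from A(h/2): +0.0002530104.

9.809335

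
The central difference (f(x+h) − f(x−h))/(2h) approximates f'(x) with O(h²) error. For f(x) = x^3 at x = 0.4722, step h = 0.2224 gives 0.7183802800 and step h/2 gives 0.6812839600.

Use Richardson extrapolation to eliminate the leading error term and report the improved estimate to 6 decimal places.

0.668919

Error is O(h^2); halving h shrinks it by 2^2 = 4.
A(h/2) − A(h) = 0.6812839600 − 0.7183802800 = -0.0370963200
Correction (A(h/2) − A(h))/(4 − 1) = (-0.0370963200)/3 = -0.0123654400
R = 0.6812839600 − 0.0123654400 = 0.6689185200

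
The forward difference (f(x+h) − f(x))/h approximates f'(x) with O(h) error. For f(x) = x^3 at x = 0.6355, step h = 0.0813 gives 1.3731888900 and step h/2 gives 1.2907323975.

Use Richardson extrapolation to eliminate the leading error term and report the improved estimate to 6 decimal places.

1.208276

r = 1: numerator weight 2, denominator 1.
2×1.2907323975 = 2.5814647950; 2.5814647950 − 1.3731888900 = 1.2082759050
1.2082759050 ÷ 1 = 1.2082759050
Gap between inputs: 8.246e-02; correction applied: −0.0824564925.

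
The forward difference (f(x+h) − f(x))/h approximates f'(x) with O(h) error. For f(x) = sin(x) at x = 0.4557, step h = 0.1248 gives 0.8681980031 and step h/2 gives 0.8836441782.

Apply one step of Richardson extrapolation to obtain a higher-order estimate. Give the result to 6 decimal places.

0.899090

Order 1 gives 2^r = 2 and 2^r − 1 = 1.
Top: 2(0.8836441782) − (0.8681980031) = 0.8990903533
0.8990903533 ÷ 1 = 0.8990903533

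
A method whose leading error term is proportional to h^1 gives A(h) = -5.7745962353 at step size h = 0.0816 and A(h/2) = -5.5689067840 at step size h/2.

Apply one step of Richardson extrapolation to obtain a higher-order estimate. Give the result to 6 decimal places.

r = 1, so 2^r = 2.
2^1*A(h/2) = -11.1378135680; minus A(h) gives -5.3632173327.
(-5.3632173327) ÷ 1 = -5.3632173327

-5.363217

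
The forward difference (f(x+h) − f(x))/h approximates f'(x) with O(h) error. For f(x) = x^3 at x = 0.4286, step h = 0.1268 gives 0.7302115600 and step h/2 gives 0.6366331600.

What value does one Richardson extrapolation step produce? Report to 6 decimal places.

Leading term ∝ h^1; use weight 2 = 2^1.
2*0.6366331600 = 1.2732663200; 1.2732663200 − 0.7302115600 = 0.5430547600
Divide by 2^1 − 1 = 1.
R = 0.5430547600/1 = 0.5430547600
Shift from A(h/2): −0.0935784000.

0.543055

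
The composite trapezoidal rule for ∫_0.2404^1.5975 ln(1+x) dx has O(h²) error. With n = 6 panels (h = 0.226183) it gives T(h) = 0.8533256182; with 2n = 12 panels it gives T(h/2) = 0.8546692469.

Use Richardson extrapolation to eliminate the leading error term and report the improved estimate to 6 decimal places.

r = 2: numerator weight 4, denominator 3.
4·0.8546692469 = 3.4186769876; subtract 0.8533256182 → 2.5653513694
Denominator 4 − 1 = 3.
Result: 0.8551171231

0.855117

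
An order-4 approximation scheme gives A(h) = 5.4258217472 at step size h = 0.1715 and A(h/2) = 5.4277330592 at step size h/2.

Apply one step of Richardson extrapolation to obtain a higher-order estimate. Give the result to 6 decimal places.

With r = 4 the leading error scales as h^4, so the weight is 2^4 = 16.
Numerator 16*A(h/2) − A(h) = 16*5.4277330592 − 5.4258217472 = 81.4179072000
Denominator 16 − 1 = 15.
R = 81.4179072000/15 = 5.4278604800
Shift from A(h/2): +0.0001274208.

5.427860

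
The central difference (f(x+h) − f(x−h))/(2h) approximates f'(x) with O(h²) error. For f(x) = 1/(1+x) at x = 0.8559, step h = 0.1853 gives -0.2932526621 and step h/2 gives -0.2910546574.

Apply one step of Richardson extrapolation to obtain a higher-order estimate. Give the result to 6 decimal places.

-0.290322

With r = 2 the leading error scales as h^2, so the weight is 2^2 = 4.
Difference of the inputs: -0.2910546574 − (-0.2932526621) = 0.0021980047
Correction (A(h/2) − A(h))/(4 − 1) = 0.0021980047/3 = 0.0007326682
R = A(h/2) + (A(h/2) − A(h))/3 = -0.2910546574 + 0.0007326682 = -0.2903219892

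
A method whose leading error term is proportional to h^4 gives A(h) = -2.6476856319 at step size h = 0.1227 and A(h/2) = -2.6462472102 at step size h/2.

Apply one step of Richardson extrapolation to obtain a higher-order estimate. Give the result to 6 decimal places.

Error is O(h^4); halving h shrinks it by 2^4 = 16.
16·(-2.6462472102) = -42.3399553632; subtract (-2.6476856319) → -39.6922697313
R = (-39.6922697313)/15 = -2.6461513154
Correction |R − A(h/2)| = 9.589e-05; gap |A(h/2) − A(h)| = 1.438e-03.

-2.646151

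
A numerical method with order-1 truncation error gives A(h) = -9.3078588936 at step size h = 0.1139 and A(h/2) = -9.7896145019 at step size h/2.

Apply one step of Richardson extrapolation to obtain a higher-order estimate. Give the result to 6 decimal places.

-10.271370

Method order is 1; weight 2^1 = 2.
A(h/2) − A(h) = -9.7896145019 − (-9.3078588936) = -0.4817556083
Correction (A(h/2) − A(h))/(2 − 1) = (-0.4817556083)/1 = -0.4817556083
R = A(h/2) + (A(h/2) − A(h))/1 = -9.7896145019 − 0.4817556083 = -10.2713701102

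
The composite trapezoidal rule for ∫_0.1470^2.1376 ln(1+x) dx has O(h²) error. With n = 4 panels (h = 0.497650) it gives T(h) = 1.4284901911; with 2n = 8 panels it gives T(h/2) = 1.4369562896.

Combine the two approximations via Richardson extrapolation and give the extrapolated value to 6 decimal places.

Error is O(h^2); halving h shrinks it by 2^2 = 4.
4 × 1.4369562896 = 5.7478251584; subtract 1.4284901911 → 4.3193349673
4.3193349673 ÷ 3 = 1.4397783224
Shift from A(h/2): +0.0028220328.

1.439778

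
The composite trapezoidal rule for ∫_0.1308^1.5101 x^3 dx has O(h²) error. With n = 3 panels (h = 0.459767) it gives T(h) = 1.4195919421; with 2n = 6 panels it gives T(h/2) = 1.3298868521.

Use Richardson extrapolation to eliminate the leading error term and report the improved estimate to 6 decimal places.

Leading term ∝ h^2; use weight 4 = 2^2.
4 × 1.3298868521 = 5.3195474084; 5.3195474084 − 1.4195919421 = 3.8999554663
R = 3.8999554663/3 = 1.2999851554
Correction |R − A(h/2)| = 2.990e-02; gap |A(h/2) − A(h)| = 8.971e-02.

1.299985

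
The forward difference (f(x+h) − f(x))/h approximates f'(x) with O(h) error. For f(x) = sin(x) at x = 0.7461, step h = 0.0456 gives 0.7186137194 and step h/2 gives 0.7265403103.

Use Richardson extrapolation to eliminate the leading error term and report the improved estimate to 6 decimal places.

0.734467

Error is O(h^1); halving h shrinks it by 2^1 = 2.
2 × 0.7265403103 = 1.4530806206; 1.4530806206 − 0.7186137194 = 0.7344669012
Divide by 2^1 − 1 = 1.
R = 0.7344669012/1 = 0.7344669012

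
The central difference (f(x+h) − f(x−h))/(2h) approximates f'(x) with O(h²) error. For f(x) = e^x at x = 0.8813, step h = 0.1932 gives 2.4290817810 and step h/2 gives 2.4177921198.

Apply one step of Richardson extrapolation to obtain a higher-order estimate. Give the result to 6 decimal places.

Method order is 2; weight 2^2 = 4.
Numerator 4 × A(h/2) − A(h) = 4 × 2.4177921198 − 2.4290817810 = 7.2420866982
Extrapolated: 7.2420866982 / 3 = 2.4140288994

2.414029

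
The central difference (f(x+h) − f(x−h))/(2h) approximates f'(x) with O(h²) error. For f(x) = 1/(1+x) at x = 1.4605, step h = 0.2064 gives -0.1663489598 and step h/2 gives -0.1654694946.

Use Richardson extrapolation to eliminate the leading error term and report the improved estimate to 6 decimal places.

The method has order 2: 2^2 = 4.
4×(-0.1654694946) − (-0.1663489598) = -0.4955290186
Divide by 2^2 − 1 = 3.
(4×(-0.1654694946) − (-0.1663489598))/(4 − 1) = -0.1651763395
Shift from A(h/2): +0.0002931551.

-0.165176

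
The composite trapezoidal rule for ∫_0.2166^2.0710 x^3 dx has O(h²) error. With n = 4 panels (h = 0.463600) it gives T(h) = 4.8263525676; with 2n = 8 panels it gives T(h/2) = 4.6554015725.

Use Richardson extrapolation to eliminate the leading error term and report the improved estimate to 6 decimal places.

4.598418

r = 2, so 2^r = 4.
2^2·A(h/2) = 18.6216062900; minus A(h) gives 13.7952537224.
Divide by 2^2 − 1 = 3.
So the Richardson estimate is 4.5984179075.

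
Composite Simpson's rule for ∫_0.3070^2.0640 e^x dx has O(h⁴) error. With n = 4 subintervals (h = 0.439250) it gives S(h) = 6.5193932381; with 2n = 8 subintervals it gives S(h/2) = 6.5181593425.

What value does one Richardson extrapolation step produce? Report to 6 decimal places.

With r = 4 the leading error scales as h^4, so the weight is 2^4 = 16.
Difference of the inputs: 6.5181593425 − 6.5193932381 = -0.0012338956
Divide by 2^4 − 1 = 15: (-0.0012338956)/15 = -0.0000822597
R = A(h/2) + (A(h/2) − A(h))/15 = 6.5181593425 − 0.0000822597 = 6.5180770828

6.518077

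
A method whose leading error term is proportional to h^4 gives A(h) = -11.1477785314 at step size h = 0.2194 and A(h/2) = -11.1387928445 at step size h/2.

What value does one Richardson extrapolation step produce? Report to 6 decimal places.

Error is O(h^4); halving h shrinks it by 2^4 = 16.
Weighted: (-178.2206855120) − (-11.1477785314) = -167.0729069806
Divide by 2^4 − 1 = 15.
R = (-167.0729069806)/15 = -11.1381937987
Gap between inputs: 8.986e-03; correction applied: +0.0005990458.

-11.138194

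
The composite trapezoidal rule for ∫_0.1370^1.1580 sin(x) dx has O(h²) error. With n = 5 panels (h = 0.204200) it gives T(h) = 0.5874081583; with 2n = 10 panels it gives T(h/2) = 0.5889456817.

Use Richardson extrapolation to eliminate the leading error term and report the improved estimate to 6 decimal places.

0.589458

Order 2 gives 2^r = 4 and 2^r − 1 = 3.
4×0.5889456817 = 2.3557827268; 2.3557827268 − 0.5874081583 = 1.7683745685
Divide by 2^2 − 1 = 3.
Result: 0.5894581895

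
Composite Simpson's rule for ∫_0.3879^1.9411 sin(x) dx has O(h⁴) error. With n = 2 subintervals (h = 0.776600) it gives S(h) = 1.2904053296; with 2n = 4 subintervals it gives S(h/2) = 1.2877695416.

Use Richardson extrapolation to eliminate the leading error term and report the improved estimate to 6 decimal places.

With r = 4 the leading error scales as h^4, so the weight is 2^4 = 16.
2^4×A(h/2) = 20.6043126656; minus A(h) gives 19.3139073360.
R = 19.3139073360/15 = 1.2875938224

1.287594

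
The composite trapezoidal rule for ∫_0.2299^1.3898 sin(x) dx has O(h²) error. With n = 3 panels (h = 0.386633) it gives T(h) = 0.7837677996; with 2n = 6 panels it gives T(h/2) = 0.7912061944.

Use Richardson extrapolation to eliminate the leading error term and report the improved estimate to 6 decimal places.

Error is O(h^2); halving h shrinks it by 2^2 = 4.
Weighted: 3.1648247776 − 0.7837677996 = 2.3810569780
Denominator 4 − 1 = 3.
Result: 0.7936856593
Correction |R − A(h/2)| = 2.479e-03; gap |A(h/2) − A(h)| = 7.438e-03.

0.793686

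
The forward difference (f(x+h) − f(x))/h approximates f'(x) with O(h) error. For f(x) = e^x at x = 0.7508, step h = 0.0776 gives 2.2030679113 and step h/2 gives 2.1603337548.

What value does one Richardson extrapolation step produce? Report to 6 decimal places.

The method has order 1: 2^1 = 2.
2*2.1603337548 = 4.3206675096; subtract 2.2030679113 → 2.1175995983
Extrapolated: 2.1175995983 / 1 = 2.1175995983
Gap between inputs: 4.273e-02; correction applied: −0.0427341565.

2.117600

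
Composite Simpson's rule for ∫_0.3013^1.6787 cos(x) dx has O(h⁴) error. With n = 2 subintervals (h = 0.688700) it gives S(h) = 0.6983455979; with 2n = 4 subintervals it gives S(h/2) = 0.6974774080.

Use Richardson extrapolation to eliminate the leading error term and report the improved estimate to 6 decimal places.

0.697420

r = 4: numerator weight 16, denominator 15.
Difference of the inputs: 0.6974774080 − 0.6983455979 = -0.0008681899
Correction (A(h/2) − A(h))/(16 − 1) = (-0.0008681899)/15 = -0.0000578793
R = A(h/2) + (A(h/2) − A(h))/15 = 0.6974774080 − 0.0000578793 = 0.6974195287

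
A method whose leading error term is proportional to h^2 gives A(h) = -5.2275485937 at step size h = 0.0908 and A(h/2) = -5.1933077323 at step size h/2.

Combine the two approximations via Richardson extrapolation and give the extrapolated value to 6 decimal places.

Leading term ∝ h^2; use weight 4 = 2^2.
Numerator 4×A(h/2) − A(h) = 4×(-5.1933077323) − (-5.2275485937) = -15.5456823355
Divide by 2^2 − 1 = 3.
Extrapolated: (-15.5456823355) / 3 = -5.1818941118
Correction |R − A(h/2)| = 1.141e-02; gap |A(h/2) − A(h)| = 3.424e-02.

-5.181894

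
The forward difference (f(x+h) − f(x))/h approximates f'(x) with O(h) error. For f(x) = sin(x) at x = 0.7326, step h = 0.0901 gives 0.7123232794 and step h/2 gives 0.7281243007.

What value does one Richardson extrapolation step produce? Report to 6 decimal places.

Method order is 1; weight 2^1 = 2.
2×0.7281243007 − 0.7123232794 = 0.7439253220
Divide by 2^1 − 1 = 1.
0.7439253220 ÷ 1 = 0.7439253220
Shift from A(h/2): +0.0158010213.

0.743925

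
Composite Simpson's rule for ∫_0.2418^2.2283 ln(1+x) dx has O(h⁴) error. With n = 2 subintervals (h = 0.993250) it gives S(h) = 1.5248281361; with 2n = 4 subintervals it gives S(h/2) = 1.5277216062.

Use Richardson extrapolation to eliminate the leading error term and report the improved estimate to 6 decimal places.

1.527915

With r = 4 the leading error scales as h^4, so the weight is 2^4 = 16.
Difference of the inputs: 1.5277216062 − 1.5248281361 = 0.0028934701
Correction (A(h/2) − A(h))/(16 − 1) = 0.0028934701/15 = 0.0001928980
R = 1.5277216062 + 0.0001928980 = 1.5279145042
Correction |R − A(h/2)| = 1.929e-04; gap |A(h/2) − A(h)| = 2.893e-03.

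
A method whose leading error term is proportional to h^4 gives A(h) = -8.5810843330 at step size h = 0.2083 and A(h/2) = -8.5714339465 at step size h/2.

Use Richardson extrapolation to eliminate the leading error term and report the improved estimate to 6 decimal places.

Method order is 4; weight 2^4 = 16.
Numerator 16 × A(h/2) − A(h) = 16 × (-8.5714339465) − (-8.5810843330) = -128.5618588110
Divide by 2^4 − 1 = 15.
(16 × (-8.5714339465) − (-8.5810843330))/(16 − 1) = -8.5707905874
Shift from A(h/2): +0.0006433591.

-8.570791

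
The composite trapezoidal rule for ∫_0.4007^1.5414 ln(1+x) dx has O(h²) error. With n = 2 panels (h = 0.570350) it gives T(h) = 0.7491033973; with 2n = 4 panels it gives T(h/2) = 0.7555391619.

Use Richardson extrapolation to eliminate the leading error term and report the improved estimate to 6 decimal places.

0.757684

Method order is 2; weight 2^2 = 4.
Difference of the inputs: 0.7555391619 − 0.7491033973 = 0.0064357646
Divide by 2^2 − 1 = 3: 0.0064357646/3 = 0.0021452549
R = A(h/2) + (A(h/2) − A(h))/3 = 0.7555391619 + 0.0021452549 = 0.7576844168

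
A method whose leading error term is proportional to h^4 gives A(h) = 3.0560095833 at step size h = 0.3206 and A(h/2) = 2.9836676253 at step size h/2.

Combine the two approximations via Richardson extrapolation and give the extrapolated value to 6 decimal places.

Error is O(h^4); halving h shrinks it by 2^4 = 16.
Weighted: 47.7386820048 − 3.0560095833 = 44.6826724215
(16·2.9836676253 − 3.0560095833)/(16 − 1) = 2.9788448281
Shift from A(h/2): −0.0048227972.

2.978845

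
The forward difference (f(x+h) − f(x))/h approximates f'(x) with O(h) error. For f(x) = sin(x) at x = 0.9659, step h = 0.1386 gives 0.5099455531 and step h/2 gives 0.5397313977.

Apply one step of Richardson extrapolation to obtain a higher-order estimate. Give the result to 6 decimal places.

0.569517

r = 1, so 2^r = 2.
2^1 × A(h/2) = 1.0794627954; minus A(h) gives 0.5695172423.
0.5695172423 ÷ 1 = 0.5695172423
Shift from A(h/2): +0.0297858446.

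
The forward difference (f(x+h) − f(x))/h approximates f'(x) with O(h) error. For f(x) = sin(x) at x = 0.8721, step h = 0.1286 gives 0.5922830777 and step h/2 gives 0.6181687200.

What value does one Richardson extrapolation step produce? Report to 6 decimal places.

Order 1 gives 2^r = 2 and 2^r − 1 = 1.
2*0.6181687200 = 1.2363374400; 1.2363374400 − 0.5922830777 = 0.6440543623
Divide by 2^1 − 1 = 1.
Extrapolated: 0.6440543623 / 1 = 0.6440543623

0.644054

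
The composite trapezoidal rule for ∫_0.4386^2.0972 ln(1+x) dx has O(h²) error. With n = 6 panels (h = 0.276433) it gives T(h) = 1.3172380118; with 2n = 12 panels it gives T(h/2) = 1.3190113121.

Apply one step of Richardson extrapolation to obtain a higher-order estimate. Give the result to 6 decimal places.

1.319602

Order 2 gives 2^r = 4 and 2^r − 1 = 3.
Weighted: 5.2760452484 − 1.3172380118 = 3.9588072366
R = 3.9588072366/3 = 1.3196024122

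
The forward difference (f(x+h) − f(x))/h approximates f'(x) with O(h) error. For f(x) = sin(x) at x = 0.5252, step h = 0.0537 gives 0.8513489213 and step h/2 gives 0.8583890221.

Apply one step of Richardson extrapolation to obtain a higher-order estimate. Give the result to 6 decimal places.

Method order is 1; weight 2^1 = 2.
A(h/2) − A(h) = 0.8583890221 − 0.8513489213 = 0.0070401008
Divide by 2^1 − 1 = 1: 0.0070401008/1 = 0.0070401008
R = 0.8583890221 + 0.0070401008 = 0.8654291229

0.865429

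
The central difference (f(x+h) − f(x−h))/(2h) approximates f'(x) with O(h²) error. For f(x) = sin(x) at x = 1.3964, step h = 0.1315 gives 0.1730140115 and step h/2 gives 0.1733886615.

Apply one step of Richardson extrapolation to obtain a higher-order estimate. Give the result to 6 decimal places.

0.173514

r = 2, so 2^r = 4.
Weighted: 0.6935546460 − 0.1730140115 = 0.5205406345
Extrapolated: 0.5205406345 / 3 = 0.1735135448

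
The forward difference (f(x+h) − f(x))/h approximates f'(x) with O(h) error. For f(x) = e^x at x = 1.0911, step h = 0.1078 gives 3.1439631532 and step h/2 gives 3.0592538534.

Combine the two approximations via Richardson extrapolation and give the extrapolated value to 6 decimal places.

Error is O(h^1); halving h shrinks it by 2^1 = 2.
2*3.0592538534 = 6.1185077068; 6.1185077068 − 3.1439631532 = 2.9745445536
(2*3.0592538534 − 3.1439631532)/(2 − 1) = 2.9745445536
Correction |R − A(h/2)| = 8.471e-02; gap |A(h/2) − A(h)| = 8.471e-02.

2.974545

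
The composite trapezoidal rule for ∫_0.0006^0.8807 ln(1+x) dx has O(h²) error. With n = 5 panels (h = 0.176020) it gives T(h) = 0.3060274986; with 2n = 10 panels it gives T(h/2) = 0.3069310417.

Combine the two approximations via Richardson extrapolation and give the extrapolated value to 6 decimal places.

0.307232

The method has order 2: 2^2 = 4.
A(h/2) − A(h) = 0.3069310417 − 0.3060274986 = 0.0009035431
Divide by 2^2 − 1 = 3: 0.0009035431/3 = 0.0003011810
R = A(h/2) + (A(h/2) − A(h))/3 = 0.3069310417 + 0.0003011810 = 0.3072322227
Correction |R − A(h/2)| = 3.012e-04; gap |A(h/2) − A(h)| = 9.035e-04.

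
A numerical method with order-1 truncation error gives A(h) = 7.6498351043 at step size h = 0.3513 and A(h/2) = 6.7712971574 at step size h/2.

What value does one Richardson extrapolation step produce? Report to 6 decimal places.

5.892759

r = 1: numerator weight 2, denominator 1.
2^1×A(h/2) = 13.5425943148; minus A(h) gives 5.8927592105.
Divide by 2^1 − 1 = 1.
5.8927592105 ÷ 1 = 5.8927592105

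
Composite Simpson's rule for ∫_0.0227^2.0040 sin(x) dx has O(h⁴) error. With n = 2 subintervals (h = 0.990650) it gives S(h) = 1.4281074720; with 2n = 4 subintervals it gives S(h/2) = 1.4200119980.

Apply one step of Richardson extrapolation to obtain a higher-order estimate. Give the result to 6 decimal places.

r = 4, so 2^r = 16.
Top: 16(1.4200119980) − (1.4281074720) = 21.2920844960
Divide by 2^4 − 1 = 15.
Extrapolated: 21.2920844960 / 15 = 1.4194722997

1.419472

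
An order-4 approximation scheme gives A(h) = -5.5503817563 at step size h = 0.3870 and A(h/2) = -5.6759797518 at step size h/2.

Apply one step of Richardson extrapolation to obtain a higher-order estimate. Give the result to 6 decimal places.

-5.684353

The method has order 4: 2^4 = 16.
Top: 16(-5.6759797518) − (-5.5503817563) = -85.2652942725
R = (-85.2652942725)/15 = -5.6843529515
Correction |R − A(h/2)| = 8.373e-03; gap |A(h/2) − A(h)| = 1.256e-01.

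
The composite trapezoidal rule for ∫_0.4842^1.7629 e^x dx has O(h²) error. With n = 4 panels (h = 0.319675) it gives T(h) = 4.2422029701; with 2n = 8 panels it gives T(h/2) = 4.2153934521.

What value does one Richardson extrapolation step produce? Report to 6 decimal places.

4.206457

r = 2, so 2^r = 4.
4×4.2153934521 = 16.8615738084; subtract 4.2422029701 → 12.6193708383
Extrapolated: 12.6193708383 / 3 = 4.2064569461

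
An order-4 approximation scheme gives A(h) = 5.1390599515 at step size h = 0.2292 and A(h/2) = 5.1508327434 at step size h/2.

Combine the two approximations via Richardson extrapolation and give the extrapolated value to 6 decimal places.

The method has order 4: 2^4 = 16.
Numerator 16*A(h/2) − A(h) = 16*5.1508327434 − 5.1390599515 = 77.2742639429
Denominator 16 − 1 = 15.
(16*5.1508327434 − 5.1390599515)/(16 − 1) = 5.1516175962

5.151618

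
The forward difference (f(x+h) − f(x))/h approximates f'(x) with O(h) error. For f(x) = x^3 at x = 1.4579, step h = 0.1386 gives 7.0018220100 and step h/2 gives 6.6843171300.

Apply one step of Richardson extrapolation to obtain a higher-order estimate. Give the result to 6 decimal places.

6.366812

With r = 1 the leading error scales as h^1, so the weight is 2^1 = 2.
2^1×A(h/2) = 13.3686342600; minus A(h) gives 6.3668122500.
Divide by 2^1 − 1 = 1.
Extrapolated: 6.3668122500 / 1 = 6.3668122500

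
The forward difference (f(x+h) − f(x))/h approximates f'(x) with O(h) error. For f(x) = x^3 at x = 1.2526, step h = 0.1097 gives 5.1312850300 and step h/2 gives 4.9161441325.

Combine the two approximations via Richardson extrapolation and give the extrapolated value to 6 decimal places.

4.701003

Leading term ∝ h^1; use weight 2 = 2^1.
Difference of the inputs: 4.9161441325 − 5.1312850300 = -0.2151408975
Divide by 2^1 − 1 = 1: (-0.2151408975)/1 = -0.2151408975
R = 4.9161441325 − 0.2151408975 = 4.7010032350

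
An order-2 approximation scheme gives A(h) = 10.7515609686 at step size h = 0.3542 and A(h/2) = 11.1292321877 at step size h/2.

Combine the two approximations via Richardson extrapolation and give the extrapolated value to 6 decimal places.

Order 2 gives 2^r = 4 and 2^r − 1 = 3.
4×11.1292321877 = 44.5169287508; subtract 10.7515609686 → 33.7653677822
33.7653677822 ÷ 3 = 11.2551225941
Gap between inputs: 3.777e-01; correction applied: +0.1258904064.

11.255123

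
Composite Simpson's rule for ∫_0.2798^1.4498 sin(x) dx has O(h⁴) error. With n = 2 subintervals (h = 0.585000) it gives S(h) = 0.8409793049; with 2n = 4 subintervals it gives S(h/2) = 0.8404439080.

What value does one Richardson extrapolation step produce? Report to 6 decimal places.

Method order is 4; weight 2^4 = 16.
2^4 × A(h/2) = 13.4471025280; minus A(h) gives 12.6061232231.
12.6061232231 ÷ 15 = 0.8404082149

0.840408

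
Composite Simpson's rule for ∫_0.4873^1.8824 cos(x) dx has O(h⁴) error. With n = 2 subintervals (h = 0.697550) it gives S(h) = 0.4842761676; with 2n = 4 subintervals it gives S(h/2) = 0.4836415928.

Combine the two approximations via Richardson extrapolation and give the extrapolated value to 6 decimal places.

0.483599

r = 4: numerator weight 16, denominator 15.
Weighted: 7.7382654848 − 0.4842761676 = 7.2539893172
(16×0.4836415928 − 0.4842761676)/(16 − 1) = 0.4835992878
Correction |R − A(h/2)| = 4.230e-05; gap |A(h/2) − A(h)| = 6.346e-04.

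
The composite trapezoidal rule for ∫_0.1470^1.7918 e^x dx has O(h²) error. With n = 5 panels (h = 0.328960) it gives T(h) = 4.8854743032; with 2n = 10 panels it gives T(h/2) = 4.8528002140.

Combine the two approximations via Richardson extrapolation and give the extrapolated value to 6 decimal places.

4.841909

r = 2: numerator weight 4, denominator 3.
Numerator 4*A(h/2) − A(h) = 4*4.8528002140 − 4.8854743032 = 14.5257265528
Extrapolated: 14.5257265528 / 3 = 4.8419088509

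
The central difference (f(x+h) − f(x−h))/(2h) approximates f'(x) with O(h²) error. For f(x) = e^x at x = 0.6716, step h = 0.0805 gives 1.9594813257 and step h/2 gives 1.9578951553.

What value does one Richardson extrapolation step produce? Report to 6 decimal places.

1.957366

Order 2 gives 2^r = 4 and 2^r − 1 = 3.
4 × 1.9578951553 − 1.9594813257 = 5.8720992955
R = 5.8720992955/3 = 1.9573664318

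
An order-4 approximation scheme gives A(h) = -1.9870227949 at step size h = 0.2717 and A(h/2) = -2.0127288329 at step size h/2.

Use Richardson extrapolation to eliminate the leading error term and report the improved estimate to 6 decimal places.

With r = 4 the leading error scales as h^4, so the weight is 2^4 = 16.
16·(-2.0127288329) = -32.2036613264; (-32.2036613264) − (-1.9870227949) = -30.2166385315
R = (-30.2166385315)/15 = -2.0144425688
Shift from A(h/2): −0.0017137359.

-2.014443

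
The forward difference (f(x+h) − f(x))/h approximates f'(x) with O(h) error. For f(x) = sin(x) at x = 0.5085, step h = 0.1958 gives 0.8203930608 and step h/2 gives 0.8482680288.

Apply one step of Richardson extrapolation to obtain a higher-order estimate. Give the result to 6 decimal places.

Leading term ∝ h^1; use weight 2 = 2^1.
Difference of the inputs: 0.8482680288 − 0.8203930608 = 0.0278749680
Divide by 2^1 − 1 = 1: 0.0278749680/1 = 0.0278749680
R = 0.8482680288 + 0.0278749680 = 0.8761429968

0.876143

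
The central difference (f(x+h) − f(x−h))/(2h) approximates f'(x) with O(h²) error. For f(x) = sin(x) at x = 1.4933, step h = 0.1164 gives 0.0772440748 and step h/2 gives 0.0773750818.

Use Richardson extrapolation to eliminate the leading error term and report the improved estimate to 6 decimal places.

0.077419

The method has order 2: 2^2 = 4.
2^2×A(h/2) = 0.3095003272; minus A(h) gives 0.2322562524.
R = 0.2322562524/3 = 0.0774187508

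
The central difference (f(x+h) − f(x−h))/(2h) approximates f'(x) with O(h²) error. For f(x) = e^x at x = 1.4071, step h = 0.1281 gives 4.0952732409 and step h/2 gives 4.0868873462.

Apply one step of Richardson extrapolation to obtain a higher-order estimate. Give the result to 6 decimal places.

r = 2, so 2^r = 4.
Weighted: 16.3475493848 − 4.0952732409 = 12.2522761439
Extrapolated: 12.2522761439 / 3 = 4.0840920480

4.084092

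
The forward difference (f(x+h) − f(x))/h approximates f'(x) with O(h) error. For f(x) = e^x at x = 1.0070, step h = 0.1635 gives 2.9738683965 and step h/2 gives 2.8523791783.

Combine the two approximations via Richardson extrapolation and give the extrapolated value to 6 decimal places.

Order 1 gives 2^r = 2 and 2^r − 1 = 1.
2·2.8523791783 = 5.7047583566; subtract 2.9738683965 → 2.7308899601
(2·2.8523791783 − 2.9738683965)/(2 − 1) = 2.7308899601

2.730890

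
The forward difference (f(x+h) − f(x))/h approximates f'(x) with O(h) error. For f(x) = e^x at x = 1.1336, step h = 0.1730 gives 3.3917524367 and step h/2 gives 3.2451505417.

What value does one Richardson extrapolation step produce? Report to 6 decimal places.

Leading term ∝ h^1; use weight 2 = 2^1.
2*3.2451505417 − 3.3917524367 = 3.0985486467
Denominator 2 − 1 = 1.
(2*3.2451505417 − 3.3917524367)/(2 − 1) = 3.0985486467
Shift from A(h/2): −0.1466018950.

3.098549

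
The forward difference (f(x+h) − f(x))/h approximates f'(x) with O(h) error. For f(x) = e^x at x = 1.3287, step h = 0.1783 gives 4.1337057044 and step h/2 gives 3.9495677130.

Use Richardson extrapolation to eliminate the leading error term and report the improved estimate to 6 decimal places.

3.765430

The method has order 1: 2^1 = 2.
Numerator 2*A(h/2) − A(h) = 2*3.9495677130 − 4.1337057044 = 3.7654297216
Denominator 2 − 1 = 1.
Result: 3.7654297216
Shift from A(h/2): −0.1841379914.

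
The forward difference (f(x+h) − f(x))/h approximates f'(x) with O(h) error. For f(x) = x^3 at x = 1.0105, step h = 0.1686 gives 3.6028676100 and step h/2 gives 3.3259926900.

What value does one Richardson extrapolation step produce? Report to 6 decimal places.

3.049118

With r = 1 the leading error scales as h^1, so the weight is 2^1 = 2.
2·3.3259926900 = 6.6519853800; subtract 3.6028676100 → 3.0491177700
3.0491177700 ÷ 1 = 3.0491177700
Shift from A(h/2): −0.2768749200.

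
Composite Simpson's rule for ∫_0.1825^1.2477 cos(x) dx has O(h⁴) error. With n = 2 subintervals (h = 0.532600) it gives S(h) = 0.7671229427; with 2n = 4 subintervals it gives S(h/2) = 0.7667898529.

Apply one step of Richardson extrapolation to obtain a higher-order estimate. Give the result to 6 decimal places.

0.766768

Leading term ∝ h^4; use weight 16 = 2^4.
A(h/2) − A(h) = 0.7667898529 − 0.7671229427 = -0.0003330898
Divide by 2^4 − 1 = 15: (-0.0003330898)/15 = -0.0000222060
R = A(h/2) + (A(h/2) − A(h))/15 = 0.7667898529 − 0.0000222060 = 0.7667676469
Correction |R − A(h/2)| = 2.221e-05; gap |A(h/2) − A(h)| = 3.331e-04.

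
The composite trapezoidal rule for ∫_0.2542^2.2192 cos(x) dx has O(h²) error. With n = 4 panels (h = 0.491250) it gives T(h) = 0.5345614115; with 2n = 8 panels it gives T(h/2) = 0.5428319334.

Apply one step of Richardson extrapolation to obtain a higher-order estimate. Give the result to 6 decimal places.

0.545589

With r = 2 the leading error scales as h^2, so the weight is 2^2 = 4.
A(h/2) − A(h) = 0.5428319334 − 0.5345614115 = 0.0082705219
Divide by 2^2 − 1 = 3: 0.0082705219/3 = 0.0027568406
R = A(h/2) + (A(h/2) − A(h))/3 = 0.5428319334 + 0.0027568406 = 0.5455887740
Shift from A(h/2): +0.0027568406.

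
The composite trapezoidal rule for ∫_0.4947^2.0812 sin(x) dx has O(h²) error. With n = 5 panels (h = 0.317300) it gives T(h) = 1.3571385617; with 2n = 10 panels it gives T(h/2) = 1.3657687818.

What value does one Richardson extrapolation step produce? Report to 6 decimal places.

Order 2 gives 2^r = 4 and 2^r − 1 = 3.
4×1.3657687818 − 1.3571385617 = 4.1059365655
Divide by 2^2 − 1 = 3.
Extrapolated: 4.1059365655 / 3 = 1.3686455218

1.368646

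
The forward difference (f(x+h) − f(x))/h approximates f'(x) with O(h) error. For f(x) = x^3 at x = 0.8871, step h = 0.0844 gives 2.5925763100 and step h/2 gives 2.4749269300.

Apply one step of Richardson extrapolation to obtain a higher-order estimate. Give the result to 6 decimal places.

2.357278

r = 1, so 2^r = 2.
2×2.4749269300 = 4.9498538600; subtract 2.5925763100 → 2.3572775500
R = 2.3572775500/1 = 2.3572775500
Gap between inputs: 1.176e-01; correction applied: −0.1176493800.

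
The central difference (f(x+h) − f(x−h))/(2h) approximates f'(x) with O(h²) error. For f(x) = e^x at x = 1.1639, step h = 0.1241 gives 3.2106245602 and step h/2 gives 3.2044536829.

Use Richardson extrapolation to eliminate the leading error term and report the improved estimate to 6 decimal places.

3.202397

With r = 2 the leading error scales as h^2, so the weight is 2^2 = 4.
A(h/2) − A(h) = 3.2044536829 − 3.2106245602 = -0.0061708773
Divide by 2^2 − 1 = 3: (-0.0061708773)/3 = -0.0020569591
R = 3.2044536829 − 0.0020569591 = 3.2023967238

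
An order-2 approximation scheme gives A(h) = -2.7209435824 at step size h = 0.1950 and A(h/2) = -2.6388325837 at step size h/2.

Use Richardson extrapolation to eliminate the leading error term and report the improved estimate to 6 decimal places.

Leading term ∝ h^2; use weight 4 = 2^2.
Weighted: (-10.5553303348) − (-2.7209435824) = -7.8343867524
(4*(-2.6388325837) − (-2.7209435824))/(4 − 1) = -2.6114622508

-2.611462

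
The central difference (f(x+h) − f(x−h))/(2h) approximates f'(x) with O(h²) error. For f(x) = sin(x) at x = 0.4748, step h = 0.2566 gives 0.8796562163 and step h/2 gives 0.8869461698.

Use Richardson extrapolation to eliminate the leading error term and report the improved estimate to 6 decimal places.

0.889376

With r = 2 the leading error scales as h^2, so the weight is 2^2 = 4.
A(h/2) − A(h) = 0.8869461698 − 0.8796562163 = 0.0072899535
Divide by 2^2 − 1 = 3: 0.0072899535/3 = 0.0024299845
R = 0.8869461698 + 0.0024299845 = 0.8893761543
Correction |R − A(h/2)| = 2.430e-03; gap |A(h/2) − A(h)| = 7.290e-03.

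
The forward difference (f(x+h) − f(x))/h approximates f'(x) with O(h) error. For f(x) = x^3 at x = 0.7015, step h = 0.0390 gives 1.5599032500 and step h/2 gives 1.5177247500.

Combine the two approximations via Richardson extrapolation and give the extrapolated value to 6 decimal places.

r = 1: numerator weight 2, denominator 1.
Numerator 2*A(h/2) − A(h) = 2*1.5177247500 − 1.5599032500 = 1.4755462500
Extrapolated: 1.4755462500 / 1 = 1.4755462500
Correction |R − A(h/2)| = 4.218e-02; gap |A(h/2) − A(h)| = 4.218e-02.

1.475546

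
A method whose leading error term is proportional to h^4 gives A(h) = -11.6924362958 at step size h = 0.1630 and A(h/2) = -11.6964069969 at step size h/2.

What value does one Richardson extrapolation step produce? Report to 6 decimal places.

Leading term ∝ h^4; use weight 16 = 2^4.
2^4·A(h/2) = -187.1425119504; minus A(h) gives -175.4500756546.
Divide by 2^4 − 1 = 15.
Result: -11.6966717103

-11.696672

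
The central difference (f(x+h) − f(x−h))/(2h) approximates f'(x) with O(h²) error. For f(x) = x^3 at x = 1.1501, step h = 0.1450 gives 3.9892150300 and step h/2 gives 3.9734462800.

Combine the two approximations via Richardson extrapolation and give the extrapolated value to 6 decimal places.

3.968190

r = 2, so 2^r = 4.
Weighted: 15.8937851200 − 3.9892150300 = 11.9045700900
Divide by 2^2 − 1 = 3.
So the Richardson estimate is 3.9681900300.
Correction |R − A(h/2)| = 5.256e-03; gap |A(h/2) − A(h)| = 1.577e-02.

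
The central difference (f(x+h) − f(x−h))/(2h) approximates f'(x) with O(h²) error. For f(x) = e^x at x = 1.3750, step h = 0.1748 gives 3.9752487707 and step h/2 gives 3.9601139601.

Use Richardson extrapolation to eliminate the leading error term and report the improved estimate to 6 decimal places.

3.955069

The method has order 2: 2^2 = 4.
Weighted: 15.8404558404 − 3.9752487707 = 11.8652070697
Divide by 2^2 − 1 = 3.
Result: 3.9550690232
Shift from A(h/2): −0.0050449369.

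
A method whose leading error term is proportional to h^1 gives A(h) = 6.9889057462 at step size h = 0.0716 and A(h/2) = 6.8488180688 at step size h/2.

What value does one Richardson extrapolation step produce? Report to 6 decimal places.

6.708730

Error is O(h^1); halving h shrinks it by 2^1 = 2.
2 × 6.8488180688 = 13.6976361376; 13.6976361376 − 6.9889057462 = 6.7087303914
6.7087303914 ÷ 1 = 6.7087303914
Correction |R − A(h/2)| = 1.401e-01; gap |A(h/2) − A(h)| = 1.401e-01.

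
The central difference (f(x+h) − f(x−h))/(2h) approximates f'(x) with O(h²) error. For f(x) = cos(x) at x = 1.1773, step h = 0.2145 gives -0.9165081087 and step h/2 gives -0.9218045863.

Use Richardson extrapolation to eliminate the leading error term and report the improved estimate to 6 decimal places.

r = 2, so 2^r = 4.
2^2*A(h/2) = -3.6872183452; minus A(h) gives -2.7707102365.
Extrapolated: (-2.7707102365) / 3 = -0.9235700788

-0.923570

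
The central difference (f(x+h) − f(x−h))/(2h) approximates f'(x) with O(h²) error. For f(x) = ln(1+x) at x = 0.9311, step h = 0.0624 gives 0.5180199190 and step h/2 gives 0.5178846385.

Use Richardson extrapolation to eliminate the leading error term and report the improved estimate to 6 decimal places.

0.517840

r = 2, so 2^r = 4.
4*0.5178846385 − 0.5180199190 = 1.5535186350
1.5535186350 ÷ 3 = 0.5178395450
Gap between inputs: 1.353e-04; correction applied: −0.0000450935.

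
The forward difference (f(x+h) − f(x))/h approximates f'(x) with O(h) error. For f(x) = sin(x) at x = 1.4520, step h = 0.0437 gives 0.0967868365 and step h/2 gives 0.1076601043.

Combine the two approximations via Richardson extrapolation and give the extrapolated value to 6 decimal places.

0.118533

Leading term ∝ h^1; use weight 2 = 2^1.
Numerator 2·A(h/2) − A(h) = 2·0.1076601043 − 0.0967868365 = 0.1185333721
Divide by 2^1 − 1 = 1.
0.1185333721 ÷ 1 = 0.1185333721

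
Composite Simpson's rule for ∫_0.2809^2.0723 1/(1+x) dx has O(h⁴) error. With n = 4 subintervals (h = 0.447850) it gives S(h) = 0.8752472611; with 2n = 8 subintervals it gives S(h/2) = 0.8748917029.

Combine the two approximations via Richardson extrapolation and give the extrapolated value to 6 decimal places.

0.874868

r = 4, so 2^r = 16.
16 × 0.8748917029 = 13.9982672464; subtract 0.8752472611 → 13.1230199853
Denominator 16 − 1 = 15.
R = 13.1230199853/15 = 0.8748679990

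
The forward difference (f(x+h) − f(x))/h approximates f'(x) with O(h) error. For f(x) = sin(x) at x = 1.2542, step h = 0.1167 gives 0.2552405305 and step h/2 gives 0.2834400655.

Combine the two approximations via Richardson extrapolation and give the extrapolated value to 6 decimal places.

r = 1, so 2^r = 2.
A(h/2) − A(h) = 0.2834400655 − 0.2552405305 = 0.0281995350
Correction (A(h/2) − A(h))/(2 − 1) = 0.0281995350/1 = 0.0281995350
R = A(h/2) + (A(h/2) − A(h))/1 = 0.2834400655 + 0.0281995350 = 0.3116396005
Correction |R − A(h/2)| = 2.820e-02; gap |A(h/2) − A(h)| = 2.820e-02.

0.311640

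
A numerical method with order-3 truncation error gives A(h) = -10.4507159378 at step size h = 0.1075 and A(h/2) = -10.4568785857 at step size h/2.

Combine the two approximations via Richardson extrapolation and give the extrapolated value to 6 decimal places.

The method has order 3: 2^3 = 8.
Top: 8(-10.4568785857) − (-10.4507159378) = -73.2043127478
Extrapolated: (-73.2043127478) / 7 = -10.4577589640
Correction |R − A(h/2)| = 8.804e-04; gap |A(h/2) − A(h)| = 6.163e-03.

-10.457759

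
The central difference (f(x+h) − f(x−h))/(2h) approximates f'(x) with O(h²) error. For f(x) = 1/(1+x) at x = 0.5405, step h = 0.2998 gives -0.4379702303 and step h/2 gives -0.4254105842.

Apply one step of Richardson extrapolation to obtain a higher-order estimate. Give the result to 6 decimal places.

Leading term ∝ h^2; use weight 4 = 2^2.
Weighted: (-1.7016423368) − (-0.4379702303) = -1.2636721065
Extrapolated: (-1.2636721065) / 3 = -0.4212240355
Gap between inputs: 1.256e-02; correction applied: +0.0041865487.

-0.421224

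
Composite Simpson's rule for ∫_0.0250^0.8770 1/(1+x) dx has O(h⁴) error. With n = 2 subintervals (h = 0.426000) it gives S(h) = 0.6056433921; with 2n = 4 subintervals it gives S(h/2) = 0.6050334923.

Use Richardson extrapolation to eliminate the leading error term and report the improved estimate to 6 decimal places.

r = 4, so 2^r = 16.
Top: 16(0.6050334923) − (0.6056433921) = 9.0748924847
Denominator 16 − 1 = 15.
R = 9.0748924847/15 = 0.6049928323
Correction |R − A(h/2)| = 4.066e-05; gap |A(h/2) − A(h)| = 6.099e-04.

0.604993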